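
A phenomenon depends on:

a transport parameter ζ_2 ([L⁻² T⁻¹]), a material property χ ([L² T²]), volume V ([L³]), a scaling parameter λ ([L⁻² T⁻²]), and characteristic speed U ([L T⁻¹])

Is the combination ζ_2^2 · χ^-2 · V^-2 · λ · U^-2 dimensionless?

no

Sum the exponent of each base dimension across the product:
  L: 2·[ζ_2]_L − 2·[χ]_L − 2·[V]_L + [λ]_L − 2·[U]_L = 2·(-2) − 2·(2) − 2·(3) + (-2) − 2·(1) = -18
  T: 2·[ζ_2]_T − 2·[χ]_T − 2·[V]_T + [λ]_T − 2·[U]_T = 2·(-1) − 2·(2) − 2·(0) + (-2) − 2·(-1) = -6
Net dimensions [L⁻¹⁸ T⁻⁶] ≠ [1] — not dimensionless.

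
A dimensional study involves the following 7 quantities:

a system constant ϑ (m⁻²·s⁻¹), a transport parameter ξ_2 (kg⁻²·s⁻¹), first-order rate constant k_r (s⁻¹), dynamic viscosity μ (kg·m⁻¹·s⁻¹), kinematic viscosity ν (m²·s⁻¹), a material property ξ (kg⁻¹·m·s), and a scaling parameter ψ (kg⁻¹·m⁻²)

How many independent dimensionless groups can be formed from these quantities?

There are 7 variables and 3 base dimensions (M, L, T).
The dimension matrix has rank 3.
Independent dimensionless groups: 7 − 3 = 4.

4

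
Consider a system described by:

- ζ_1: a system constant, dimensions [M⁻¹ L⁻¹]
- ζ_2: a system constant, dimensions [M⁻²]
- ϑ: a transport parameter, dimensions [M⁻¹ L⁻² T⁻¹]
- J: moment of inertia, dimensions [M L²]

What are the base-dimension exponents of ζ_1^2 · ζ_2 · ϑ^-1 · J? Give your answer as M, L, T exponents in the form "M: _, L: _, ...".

Collect each base-dimension exponent across the product:
  M: 2·(-1) + (-2) − (-1) + (1) = -2
  L: 2·(-1) + (0) − (-2) + (2) = 2
  T: 2·(0) + (0) − (-1) + (0) = 1
So the dimensions are [M⁻² L² T].

M: -2, L: 2, T: 1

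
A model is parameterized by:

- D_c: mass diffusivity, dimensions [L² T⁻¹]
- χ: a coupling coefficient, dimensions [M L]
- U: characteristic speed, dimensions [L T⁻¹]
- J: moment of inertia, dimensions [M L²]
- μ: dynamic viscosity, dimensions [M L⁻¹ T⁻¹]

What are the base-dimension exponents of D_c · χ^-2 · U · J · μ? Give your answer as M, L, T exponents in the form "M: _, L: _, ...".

Collect each base-dimension exponent across the product:
  M: (0) − 2·(1) + (0) + (1) + (1) = 0
  L: (2) − 2·(1) + (1) + (2) + (-1) = 2
  T: (-1) − 2·(0) + (-1) + (0) + (-1) = -3
So the dimensions are [L² T⁻³].

M: 0, L: 2, T: -3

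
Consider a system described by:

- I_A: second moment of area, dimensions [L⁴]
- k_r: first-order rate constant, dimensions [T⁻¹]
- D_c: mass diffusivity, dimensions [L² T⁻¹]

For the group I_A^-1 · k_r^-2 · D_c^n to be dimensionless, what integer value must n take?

Balance the L exponent: (2)·n from D_c, plus −(4) − 2·(0) = -4 from the rest, must sum to zero.
2n − 4 = 0, so n = 2.

2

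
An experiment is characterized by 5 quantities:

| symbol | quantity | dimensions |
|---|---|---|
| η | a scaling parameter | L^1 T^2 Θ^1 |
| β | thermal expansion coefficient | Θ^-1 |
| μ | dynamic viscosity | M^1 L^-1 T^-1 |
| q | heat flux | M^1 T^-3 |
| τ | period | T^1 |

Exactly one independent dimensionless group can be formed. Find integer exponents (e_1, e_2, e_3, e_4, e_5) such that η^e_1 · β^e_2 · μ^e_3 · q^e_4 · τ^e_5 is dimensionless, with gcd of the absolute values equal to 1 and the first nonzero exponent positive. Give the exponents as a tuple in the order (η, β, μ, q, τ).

(1, 1, 1, -1, -4)

M: e_1·(0) + e_2·(0) + e_3·(1) + e_4·(1) + e_5·(0) = 0
L: e_1·(1) + e_2·(0) + e_3·(-1) + e_4·(0) + e_5·(0) = 0
T: e_1·(2) + e_2·(0) + e_3·(-1) + e_4·(-3) + e_5·(1) = 0
Θ: e_1·(1) + e_2·(-1) + e_3·(0) + e_4·(0) + e_5·(0) = 0
Solving this homogeneous linear system for the smallest-integer solution (first nonzero entry positive) gives (1, 1, 1, -1, -4).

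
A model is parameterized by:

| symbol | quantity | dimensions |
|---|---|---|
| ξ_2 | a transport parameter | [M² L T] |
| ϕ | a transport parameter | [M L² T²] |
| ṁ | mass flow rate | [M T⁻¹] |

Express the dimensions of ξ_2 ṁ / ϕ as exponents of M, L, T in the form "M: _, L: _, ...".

M: 2, L: -1, T: -2

Collect each base-dimension exponent across the product:
  M: (2) − (1) + (1) = 2
  L: (1) − (2) + (0) = -1
  T: (1) − (2) + (-1) = -2
So the dimensions are [M² L⁻¹ T⁻²].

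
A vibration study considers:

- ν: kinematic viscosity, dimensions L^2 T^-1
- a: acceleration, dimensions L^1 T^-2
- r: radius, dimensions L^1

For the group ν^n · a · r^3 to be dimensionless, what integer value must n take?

Balance the L exponent: (2)·n from ν, plus (1) + 3·(1) = 4 from the rest, must sum to zero.
2n + 4 = 0, so n = -2.

-2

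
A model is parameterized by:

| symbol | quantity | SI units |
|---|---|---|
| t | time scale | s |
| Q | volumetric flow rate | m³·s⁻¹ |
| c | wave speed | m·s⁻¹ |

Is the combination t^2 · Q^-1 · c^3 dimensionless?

Sum the exponent of each base dimension across the product:
  M: 2·[t]_M − [Q]_M + 3·[c]_M = 2·(0) − (0) + 3·(0) = 0
  L: 2·[t]_L − [Q]_L + 3·[c]_L = 2·(0) − (3) + 3·(1) = 0
  T: 2·[t]_T − [Q]_T + 3·[c]_T = 2·(1) − (-1) + 3·(-1) = 0
  Θ: 2·[t]_Θ − [Q]_Θ + 3·[c]_Θ = 2·(0) − (0) + 3·(0) = 0
All base exponents vanish — dimensionless.

yes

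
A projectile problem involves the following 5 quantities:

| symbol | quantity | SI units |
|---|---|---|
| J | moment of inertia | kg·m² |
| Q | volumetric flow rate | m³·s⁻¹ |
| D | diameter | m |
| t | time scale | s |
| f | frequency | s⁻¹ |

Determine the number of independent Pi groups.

There are 5 variables and 3 base dimensions (M, L, T).
The dimension matrix has rank 3.
Independent dimensionless groups: 5 − 3 = 2.

2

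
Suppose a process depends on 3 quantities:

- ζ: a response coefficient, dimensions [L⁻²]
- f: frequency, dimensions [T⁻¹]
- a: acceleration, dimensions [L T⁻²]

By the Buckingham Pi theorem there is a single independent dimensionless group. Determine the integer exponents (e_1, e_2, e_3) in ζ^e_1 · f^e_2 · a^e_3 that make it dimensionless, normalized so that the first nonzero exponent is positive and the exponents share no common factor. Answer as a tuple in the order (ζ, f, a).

(1, -4, 2)

L: e_1·(-2) + e_2·(0) + e_3·(1) = 0
T: e_1·(0) + e_2·(-1) + e_3·(-2) = 0
Solving this homogeneous linear system for the smallest-integer solution (first nonzero entry positive) gives (1, -4, 2).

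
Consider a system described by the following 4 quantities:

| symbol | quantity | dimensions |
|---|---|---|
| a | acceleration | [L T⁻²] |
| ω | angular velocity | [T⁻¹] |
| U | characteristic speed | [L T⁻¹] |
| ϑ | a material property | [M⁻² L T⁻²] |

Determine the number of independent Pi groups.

There are 4 variables and 3 base dimensions (M, L, T).
The dimension matrix has rank 3.
Independent dimensionless groups: 4 − 3 = 1.

1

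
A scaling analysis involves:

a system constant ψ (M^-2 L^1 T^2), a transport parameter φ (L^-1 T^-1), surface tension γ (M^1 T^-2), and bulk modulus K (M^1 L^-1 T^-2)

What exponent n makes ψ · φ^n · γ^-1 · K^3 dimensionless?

-2

Balance the L exponent: (-1)·n from φ, plus (1) − (0) + 3·(-1) = -2 from the rest, must sum to zero.
−n − 2 = 0, so n = -2.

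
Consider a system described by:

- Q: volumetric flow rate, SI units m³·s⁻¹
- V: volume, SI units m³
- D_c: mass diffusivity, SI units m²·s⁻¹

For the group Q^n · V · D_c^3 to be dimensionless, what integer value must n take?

Balance the L exponent: (3)·n from Q, plus (3) + 3·(2) = 9 from the rest, must sum to zero.
3n + 9 = 0, so n = -3.

-3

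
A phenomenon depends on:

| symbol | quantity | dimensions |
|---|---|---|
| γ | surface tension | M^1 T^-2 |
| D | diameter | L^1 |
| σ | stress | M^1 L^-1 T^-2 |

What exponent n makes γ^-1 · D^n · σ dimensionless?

Balance the L exponent: (1)·n from D, plus −(0) + (-1) = -1 from the rest, must sum to zero.
n − 1 = 0, so n = 1.

1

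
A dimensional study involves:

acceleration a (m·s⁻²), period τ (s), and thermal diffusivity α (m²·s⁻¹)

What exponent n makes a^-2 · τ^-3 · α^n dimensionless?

1

Balance the L exponent: (2)·n from α, plus −2·(1) − 3·(0) = -2 from the rest, must sum to zero.
2n − 2 = 0, so n = 1.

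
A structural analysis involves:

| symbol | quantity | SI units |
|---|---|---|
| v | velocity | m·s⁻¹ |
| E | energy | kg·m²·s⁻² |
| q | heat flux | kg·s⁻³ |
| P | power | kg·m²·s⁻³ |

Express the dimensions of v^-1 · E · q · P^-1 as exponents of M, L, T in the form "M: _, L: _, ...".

Collect each base-dimension exponent across the product:
  M: −(0) + (1) + (1) − (1) = 1
  L: −(1) + (2) + (0) − (2) = -1
  T: −(-1) + (-2) + (-3) − (-3) = -1
So the dimensions are [M L⁻¹ T⁻¹].

M: 1, L: -1, T: -1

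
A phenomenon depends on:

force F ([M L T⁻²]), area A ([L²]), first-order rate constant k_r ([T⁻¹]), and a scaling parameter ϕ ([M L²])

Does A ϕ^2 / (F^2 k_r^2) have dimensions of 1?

no

Sum the exponent of each base dimension across the product:
  M: −2·[F]_M + [A]_M − 2·[k_r]_M + 2·[ϕ]_M = −2·(1) + (0) − 2·(0) + 2·(1) = 0
  L: −2·[F]_L + [A]_L − 2·[k_r]_L + 2·[ϕ]_L = −2·(1) + (2) − 2·(0) + 2·(2) = 4
  T: −2·[F]_T + [A]_T − 2·[k_r]_T + 2·[ϕ]_T = −2·(-2) + (0) − 2·(-1) + 2·(0) = 6
Net dimensions [L⁴ T⁶] ≠ [1] — not dimensionless.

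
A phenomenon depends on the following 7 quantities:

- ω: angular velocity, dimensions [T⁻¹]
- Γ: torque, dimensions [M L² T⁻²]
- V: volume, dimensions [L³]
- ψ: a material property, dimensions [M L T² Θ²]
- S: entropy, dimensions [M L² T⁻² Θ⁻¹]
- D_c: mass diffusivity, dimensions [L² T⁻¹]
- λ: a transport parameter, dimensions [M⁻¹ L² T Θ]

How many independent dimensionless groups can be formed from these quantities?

3

There are 7 variables and 4 base dimensions (M, L, T, Θ).
The dimension matrix has rank 4.
Independent dimensionless groups: 7 − 4 = 3.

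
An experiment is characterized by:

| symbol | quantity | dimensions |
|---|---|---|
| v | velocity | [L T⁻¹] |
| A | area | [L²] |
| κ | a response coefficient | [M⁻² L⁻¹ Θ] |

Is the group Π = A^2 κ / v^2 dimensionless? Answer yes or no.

no

Sum the exponent of each base dimension across the product:
  M: −2·[v]_M + 2·[A]_M + [κ]_M = −2·(0) + 2·(0) + (-2) = -2
  L: −2·[v]_L + 2·[A]_L + [κ]_L = −2·(1) + 2·(2) + (-1) = 1
  T: −2·[v]_T + 2·[A]_T + [κ]_T = −2·(-1) + 2·(0) + (0) = 2
  Θ: −2·[v]_Θ + 2·[A]_Θ + [κ]_Θ = −2·(0) + 2·(0) + (1) = 1
Net dimensions [M⁻² L T² Θ] ≠ [1] — not dimensionless.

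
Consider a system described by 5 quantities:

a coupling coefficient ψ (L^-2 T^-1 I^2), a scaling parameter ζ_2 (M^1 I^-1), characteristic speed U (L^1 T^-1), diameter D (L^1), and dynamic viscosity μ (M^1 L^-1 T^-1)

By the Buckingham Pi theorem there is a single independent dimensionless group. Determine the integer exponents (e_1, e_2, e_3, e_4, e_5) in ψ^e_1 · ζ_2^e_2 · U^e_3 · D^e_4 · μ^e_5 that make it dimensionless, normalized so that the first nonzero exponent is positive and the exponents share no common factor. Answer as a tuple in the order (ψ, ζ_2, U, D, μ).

M: e_1·(0) + e_2·(1) + e_3·(0) + e_4·(0) + e_5·(1) = 0
L: e_1·(-2) + e_2·(0) + e_3·(1) + e_4·(1) + e_5·(-1) = 0
T: e_1·(-1) + e_2·(0) + e_3·(-1) + e_4·(0) + e_5·(-1) = 0
I: e_1·(2) + e_2·(-1) + e_3·(0) + e_4·(0) + e_5·(0) = 0
Solving this homogeneous linear system for the smallest-integer solution (first nonzero entry positive) gives (1, 2, 1, -1, -2).

(1, 2, 1, -1, -2)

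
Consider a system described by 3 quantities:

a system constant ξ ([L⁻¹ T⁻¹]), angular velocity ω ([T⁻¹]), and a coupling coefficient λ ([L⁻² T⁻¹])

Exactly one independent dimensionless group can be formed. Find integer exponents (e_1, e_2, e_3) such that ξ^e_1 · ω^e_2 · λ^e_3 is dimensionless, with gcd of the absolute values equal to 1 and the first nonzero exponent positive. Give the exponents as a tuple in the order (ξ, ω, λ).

L: e_1·(-1) + e_2·(0) + e_3·(-2) = 0
T: e_1·(-1) + e_2·(-1) + e_3·(-1) = 0
Solving this homogeneous linear system for the smallest-integer solution (first nonzero entry positive) gives (2, -1, -1).

(2, -1, -1)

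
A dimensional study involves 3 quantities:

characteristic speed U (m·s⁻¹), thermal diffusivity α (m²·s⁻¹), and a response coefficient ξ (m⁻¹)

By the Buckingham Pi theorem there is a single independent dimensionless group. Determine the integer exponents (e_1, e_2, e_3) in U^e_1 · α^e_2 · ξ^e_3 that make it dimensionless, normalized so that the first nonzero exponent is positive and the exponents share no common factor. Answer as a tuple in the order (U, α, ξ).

L: e_1·(1) + e_2·(2) + e_3·(-1) = 0
T: e_1·(-1) + e_2·(-1) + e_3·(0) = 0
Solving this homogeneous linear system for the smallest-integer solution (first nonzero entry positive) gives (1, -1, -1).

(1, -1, -1)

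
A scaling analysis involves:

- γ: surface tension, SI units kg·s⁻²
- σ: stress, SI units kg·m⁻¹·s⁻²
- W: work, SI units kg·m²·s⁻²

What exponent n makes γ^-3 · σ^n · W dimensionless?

Balance the M exponent: (1)·n from σ, plus −3·(1) + (1) = -2 from the rest, must sum to zero.
n − 2 = 0, so n = 2.

2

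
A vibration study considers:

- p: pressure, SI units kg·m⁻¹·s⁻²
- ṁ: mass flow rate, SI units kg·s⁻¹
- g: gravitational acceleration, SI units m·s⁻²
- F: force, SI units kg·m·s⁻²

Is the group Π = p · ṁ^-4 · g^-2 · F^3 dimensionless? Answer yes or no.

yes

Sum the exponent of each base dimension across the product:
  M: [p]_M − 4·[ṁ]_M − 2·[g]_M + 3·[F]_M = (1) − 4·(1) − 2·(0) + 3·(1) = 0
  L: [p]_L − 4·[ṁ]_L − 2·[g]_L + 3·[F]_L = (-1) − 4·(0) − 2·(1) + 3·(1) = 0
  T: [p]_T − 4·[ṁ]_T − 2·[g]_T + 3·[F]_T = (-2) − 4·(-1) − 2·(-2) + 3·(-2) = 0
All base exponents vanish — dimensionless.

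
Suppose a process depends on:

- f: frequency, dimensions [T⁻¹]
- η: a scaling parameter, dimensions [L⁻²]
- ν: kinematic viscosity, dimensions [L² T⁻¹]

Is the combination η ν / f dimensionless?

Sum the exponent of each base dimension across the product:
  L: −[f]_L + [η]_L + [ν]_L = −(0) + (-2) + (2) = 0
  T: −[f]_T + [η]_T + [ν]_T = −(-1) + (0) + (-1) = 0
All base exponents vanish — dimensionless.

yes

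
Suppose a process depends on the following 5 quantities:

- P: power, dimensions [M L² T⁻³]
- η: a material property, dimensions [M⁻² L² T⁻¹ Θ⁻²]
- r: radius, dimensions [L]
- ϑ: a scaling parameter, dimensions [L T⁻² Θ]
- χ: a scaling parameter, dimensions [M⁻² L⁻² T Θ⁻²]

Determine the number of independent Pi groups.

There are 5 variables and 4 base dimensions (M, L, T, Θ).
The dimension matrix has rank 4.
Independent dimensionless groups: 5 − 4 = 1.

1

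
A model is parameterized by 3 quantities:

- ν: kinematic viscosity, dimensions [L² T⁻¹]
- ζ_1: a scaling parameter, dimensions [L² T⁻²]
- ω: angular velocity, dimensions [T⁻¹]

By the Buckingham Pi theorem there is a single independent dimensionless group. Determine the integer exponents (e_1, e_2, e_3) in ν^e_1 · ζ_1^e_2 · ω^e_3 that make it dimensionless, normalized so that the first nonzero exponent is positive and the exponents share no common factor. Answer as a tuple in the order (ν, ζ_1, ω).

L: e_1·(2) + e_2·(2) + e_3·(0) = 0
T: e_1·(-1) + e_2·(-2) + e_3·(-1) = 0
Solving this homogeneous linear system for the smallest-integer solution (first nonzero entry positive) gives (1, -1, 1).

(1, -1, 1)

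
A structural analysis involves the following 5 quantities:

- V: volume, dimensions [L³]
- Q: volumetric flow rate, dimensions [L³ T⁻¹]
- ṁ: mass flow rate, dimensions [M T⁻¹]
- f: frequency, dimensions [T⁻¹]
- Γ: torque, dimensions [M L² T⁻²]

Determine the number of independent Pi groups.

2

There are 5 variables and 3 base dimensions (M, L, T).
The dimension matrix has rank 3.
Independent dimensionless groups: 5 − 3 = 2.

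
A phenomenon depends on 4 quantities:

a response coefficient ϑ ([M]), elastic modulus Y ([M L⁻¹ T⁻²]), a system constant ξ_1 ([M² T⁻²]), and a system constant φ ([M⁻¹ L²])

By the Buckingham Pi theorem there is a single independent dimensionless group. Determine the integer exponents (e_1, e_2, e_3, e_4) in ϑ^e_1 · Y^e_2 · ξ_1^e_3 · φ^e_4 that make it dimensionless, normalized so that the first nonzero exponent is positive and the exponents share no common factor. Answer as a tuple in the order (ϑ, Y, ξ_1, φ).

(3, 2, -2, 1)

M: e_1·(1) + e_2·(1) + e_3·(2) + e_4·(-1) = 0
L: e_1·(0) + e_2·(-1) + e_3·(0) + e_4·(2) = 0
T: e_1·(0) + e_2·(-2) + e_3·(-2) + e_4·(0) = 0
Solving this homogeneous linear system for the smallest-integer solution (first nonzero entry positive) gives (3, 2, -2, 1).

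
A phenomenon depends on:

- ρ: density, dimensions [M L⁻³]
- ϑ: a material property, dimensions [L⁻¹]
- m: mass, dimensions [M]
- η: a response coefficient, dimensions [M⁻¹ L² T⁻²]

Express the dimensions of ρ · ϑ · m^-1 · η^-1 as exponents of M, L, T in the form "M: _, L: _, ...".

Collect each base-dimension exponent across the product:
  M: (1) + (0) − (1) − (-1) = 1
  L: (-3) + (-1) − (0) − (2) = -6
  T: (0) + (0) − (0) − (-2) = 2
So the dimensions are [M L⁻⁶ T²].

M: 1, L: -6, T: 2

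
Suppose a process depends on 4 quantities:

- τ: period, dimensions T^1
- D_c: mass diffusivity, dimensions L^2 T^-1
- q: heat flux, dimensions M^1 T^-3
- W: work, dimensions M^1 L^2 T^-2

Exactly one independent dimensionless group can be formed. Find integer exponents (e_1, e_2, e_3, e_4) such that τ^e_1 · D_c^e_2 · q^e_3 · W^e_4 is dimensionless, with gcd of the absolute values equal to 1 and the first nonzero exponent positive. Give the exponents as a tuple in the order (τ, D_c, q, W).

(2, 1, 1, -1)

M: e_1·(0) + e_2·(0) + e_3·(1) + e_4·(1) = 0
L: e_1·(0) + e_2·(2) + e_3·(0) + e_4·(2) = 0
T: e_1·(1) + e_2·(-1) + e_3·(-3) + e_4·(-2) = 0
Solving this homogeneous linear system for the smallest-integer solution (first nonzero entry positive) gives (2, 1, 1, -1).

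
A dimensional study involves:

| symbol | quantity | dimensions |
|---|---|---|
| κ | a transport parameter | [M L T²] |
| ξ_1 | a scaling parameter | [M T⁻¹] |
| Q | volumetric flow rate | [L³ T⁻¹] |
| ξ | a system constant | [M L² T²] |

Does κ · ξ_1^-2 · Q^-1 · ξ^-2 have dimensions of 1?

Sum the exponent of each base dimension across the product:
  M: [κ]_M − 2·[ξ_1]_M − [Q]_M − 2·[ξ]_M = (1) − 2·(1) − (0) − 2·(1) = -3
  L: [κ]_L − 2·[ξ_1]_L − [Q]_L − 2·[ξ]_L = (1) − 2·(0) − (3) − 2·(2) = -6
  T: [κ]_T − 2·[ξ_1]_T − [Q]_T − 2·[ξ]_T = (2) − 2·(-1) − (-1) − 2·(2) = 1
Net dimensions [M⁻³ L⁻⁶ T] ≠ [1] — not dimensionless.

no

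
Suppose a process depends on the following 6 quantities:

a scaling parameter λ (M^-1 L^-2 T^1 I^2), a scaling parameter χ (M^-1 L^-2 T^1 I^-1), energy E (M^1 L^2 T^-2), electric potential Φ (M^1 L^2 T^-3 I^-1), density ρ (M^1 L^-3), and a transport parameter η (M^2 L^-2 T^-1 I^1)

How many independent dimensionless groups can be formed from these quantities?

2

There are 6 variables and 4 base dimensions (M, L, T, I).
The dimension matrix has rank 4.
Independent dimensionless groups: 6 − 4 = 2.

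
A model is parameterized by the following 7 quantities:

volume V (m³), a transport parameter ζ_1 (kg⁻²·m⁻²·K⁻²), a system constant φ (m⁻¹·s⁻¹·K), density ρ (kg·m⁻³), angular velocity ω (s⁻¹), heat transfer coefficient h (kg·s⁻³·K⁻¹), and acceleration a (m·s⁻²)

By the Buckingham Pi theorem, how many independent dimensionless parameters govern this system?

3

There are 7 variables and 4 base dimensions (M, L, T, Θ).
The dimension matrix has rank 4.
Independent dimensionless groups: 7 − 4 = 3.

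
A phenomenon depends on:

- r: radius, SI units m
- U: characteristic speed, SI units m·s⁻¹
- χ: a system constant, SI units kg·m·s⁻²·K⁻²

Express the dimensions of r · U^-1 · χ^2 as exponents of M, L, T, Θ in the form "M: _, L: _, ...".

M: 2, L: 2, T: -3, Θ: -4

Collect each base-dimension exponent across the product:
  M: (0) − (0) + 2·(1) = 2
  L: (1) − (1) + 2·(1) = 2
  T: (0) − (-1) + 2·(-2) = -3
  Θ: (0) − (0) + 2·(-2) = -4
So the dimensions are [M² L² T⁻³ Θ⁻⁴].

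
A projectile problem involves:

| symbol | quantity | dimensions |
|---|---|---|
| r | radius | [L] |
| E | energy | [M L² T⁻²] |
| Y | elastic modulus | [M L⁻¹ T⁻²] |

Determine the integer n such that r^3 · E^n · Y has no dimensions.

Balance the M exponent: (1)·n from E, plus 3·(0) + (1) = 1 from the rest, must sum to zero.
n + 1 = 0, so n = -1.

-1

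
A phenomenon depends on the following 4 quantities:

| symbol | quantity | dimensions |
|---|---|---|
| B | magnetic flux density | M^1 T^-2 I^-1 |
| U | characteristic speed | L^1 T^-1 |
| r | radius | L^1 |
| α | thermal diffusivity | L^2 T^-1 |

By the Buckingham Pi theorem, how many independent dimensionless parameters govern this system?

There are 4 variables and 4 base dimensions (M, L, T, I).
The dimension matrix has rank 3 (less than 4: the dimension vectors are linearly dependent).
Independent dimensionless groups: 4 − 3 = 1.

1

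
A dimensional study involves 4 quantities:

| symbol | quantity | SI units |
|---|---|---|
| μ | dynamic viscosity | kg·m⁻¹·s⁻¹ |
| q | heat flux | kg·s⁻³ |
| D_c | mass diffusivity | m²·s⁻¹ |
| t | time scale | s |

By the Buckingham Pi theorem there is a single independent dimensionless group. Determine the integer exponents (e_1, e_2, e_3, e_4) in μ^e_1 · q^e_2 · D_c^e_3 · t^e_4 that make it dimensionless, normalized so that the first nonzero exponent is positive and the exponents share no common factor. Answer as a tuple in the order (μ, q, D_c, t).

M: e_1·(1) + e_2·(1) + e_3·(0) + e_4·(0) = 0
L: e_1·(-1) + e_2·(0) + e_3·(2) + e_4·(0) = 0
T: e_1·(-1) + e_2·(-3) + e_3·(-1) + e_4·(1) = 0
Solving this homogeneous linear system for the smallest-integer solution (first nonzero entry positive) gives (2, -2, 1, -3).

(2, -2, 1, -3)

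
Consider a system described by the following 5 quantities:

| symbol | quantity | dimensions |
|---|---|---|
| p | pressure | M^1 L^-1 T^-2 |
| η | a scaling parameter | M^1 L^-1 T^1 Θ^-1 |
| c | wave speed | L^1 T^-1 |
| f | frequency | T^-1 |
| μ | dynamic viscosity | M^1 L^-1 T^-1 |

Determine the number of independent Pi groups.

1

There are 5 variables and 4 base dimensions (M, L, T, Θ).
The dimension matrix has rank 4.
Independent dimensionless groups: 5 − 4 = 1.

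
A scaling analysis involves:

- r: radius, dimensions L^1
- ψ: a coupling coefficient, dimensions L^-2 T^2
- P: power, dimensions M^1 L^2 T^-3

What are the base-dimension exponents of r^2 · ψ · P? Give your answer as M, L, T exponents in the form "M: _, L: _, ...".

M: 1, L: 2, T: -1

Collect each base-dimension exponent across the product:
  M: 2·(0) + (0) + (1) = 1
  L: 2·(1) + (-2) + (2) = 2
  T: 2·(0) + (2) + (-3) = -1
So the dimensions are [M L² T⁻¹].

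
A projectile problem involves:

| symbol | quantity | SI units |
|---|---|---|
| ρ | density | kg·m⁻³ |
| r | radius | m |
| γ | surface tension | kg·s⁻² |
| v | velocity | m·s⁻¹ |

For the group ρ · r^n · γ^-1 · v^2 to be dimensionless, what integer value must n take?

Balance the L exponent: (1)·n from r, plus (-3) − (0) + 2·(1) = -1 from the rest, must sum to zero.
n − 1 = 0, so n = 1.

1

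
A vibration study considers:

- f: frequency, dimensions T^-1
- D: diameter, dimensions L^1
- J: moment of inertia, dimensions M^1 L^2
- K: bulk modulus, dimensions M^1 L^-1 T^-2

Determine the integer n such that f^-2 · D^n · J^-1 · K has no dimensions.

3

Balance the L exponent: (1)·n from D, plus −2·(0) − (2) + (-1) = -3 from the rest, must sum to zero.
n − 3 = 0, so n = 3.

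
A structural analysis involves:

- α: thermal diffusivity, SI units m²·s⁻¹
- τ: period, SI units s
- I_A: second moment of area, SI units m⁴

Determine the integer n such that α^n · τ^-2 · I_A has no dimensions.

-2

Balance the L exponent: (2)·n from α, plus −2·(0) + (4) = 4 from the rest, must sum to zero.
2n + 4 = 0, so n = -2.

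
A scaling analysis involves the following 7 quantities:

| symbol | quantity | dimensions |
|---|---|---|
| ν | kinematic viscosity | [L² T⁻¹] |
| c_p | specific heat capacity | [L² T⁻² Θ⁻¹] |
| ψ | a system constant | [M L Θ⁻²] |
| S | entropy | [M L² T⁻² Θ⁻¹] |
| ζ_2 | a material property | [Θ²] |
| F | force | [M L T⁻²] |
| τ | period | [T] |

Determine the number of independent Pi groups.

There are 7 variables and 4 base dimensions (M, L, T, Θ).
The dimension matrix has rank 4.
Independent dimensionless groups: 7 − 4 = 3.

3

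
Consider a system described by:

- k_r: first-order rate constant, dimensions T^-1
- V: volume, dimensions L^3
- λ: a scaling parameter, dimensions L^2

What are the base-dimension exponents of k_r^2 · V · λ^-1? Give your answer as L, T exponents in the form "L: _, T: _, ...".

Collect each base-dimension exponent across the product:
  L: 2·(0) + (3) − (2) = 1
  T: 2·(-1) + (0) − (0) = -2
So the dimensions are [L T⁻²].

L: 1, T: -2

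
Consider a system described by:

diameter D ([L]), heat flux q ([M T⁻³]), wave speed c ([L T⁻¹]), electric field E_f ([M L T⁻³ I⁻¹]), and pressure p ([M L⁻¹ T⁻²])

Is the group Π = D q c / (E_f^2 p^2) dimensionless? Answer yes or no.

no

Sum the exponent of each base dimension across the product:
  M: [D]_M + [q]_M + [c]_M − 2·[E_f]_M − 2·[p]_M = (0) + (1) + (0) − 2·(1) − 2·(1) = -3
  L: [D]_L + [q]_L + [c]_L − 2·[E_f]_L − 2·[p]_L = (1) + (0) + (1) − 2·(1) − 2·(-1) = 2
  T: [D]_T + [q]_T + [c]_T − 2·[E_f]_T − 2·[p]_T = (0) + (-3) + (-1) − 2·(-3) − 2·(-2) = 6
  I: [D]_I + [q]_I + [c]_I − 2·[E_f]_I − 2·[p]_I = (0) + (0) + (0) − 2·(-1) − 2·(0) = 2
Net dimensions [M⁻³ L² T⁶ I²] ≠ [1] — not dimensionless.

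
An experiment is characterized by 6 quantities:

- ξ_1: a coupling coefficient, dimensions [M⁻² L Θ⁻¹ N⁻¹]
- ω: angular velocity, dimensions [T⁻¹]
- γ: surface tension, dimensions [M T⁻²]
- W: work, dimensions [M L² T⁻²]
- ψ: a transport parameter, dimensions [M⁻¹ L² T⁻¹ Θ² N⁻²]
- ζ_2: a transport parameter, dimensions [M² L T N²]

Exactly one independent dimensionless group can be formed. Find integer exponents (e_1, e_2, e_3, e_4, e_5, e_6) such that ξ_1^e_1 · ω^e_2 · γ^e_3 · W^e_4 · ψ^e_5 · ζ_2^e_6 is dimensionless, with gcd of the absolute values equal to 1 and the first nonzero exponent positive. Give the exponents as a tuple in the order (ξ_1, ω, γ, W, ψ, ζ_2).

(2, -1, 4, -3, 1, 2)

M: e_1·(-2) + e_2·(0) + e_3·(1) + e_4·(1) + e_5·(-1) + e_6·(2) = 0
L: e_1·(1) + e_2·(0) + e_3·(0) + e_4·(2) + e_5·(2) + e_6·(1) = 0
T: e_1·(0) + e_2·(-1) + e_3·(-2) + e_4·(-2) + e_5·(-1) + e_6·(1) = 0
Θ: e_1·(-1) + e_2·(0) + e_3·(0) + e_4·(0) + e_5·(2) + e_6·(0) = 0
N: e_1·(-1) + e_2·(0) + e_3·(0) + e_4·(0) + e_5·(-2) + e_6·(2) = 0
Solving this homogeneous linear system for the smallest-integer solution (first nonzero entry positive) gives (2, -1, 4, -3, 1, 2).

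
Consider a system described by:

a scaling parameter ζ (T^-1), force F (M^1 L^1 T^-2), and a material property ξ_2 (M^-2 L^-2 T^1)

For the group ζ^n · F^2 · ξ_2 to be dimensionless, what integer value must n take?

-3

Balance the T exponent: (-1)·n from ζ, plus 2·(-2) + (1) = -3 from the rest, must sum to zero.
−n − 3 = 0, so n = -3.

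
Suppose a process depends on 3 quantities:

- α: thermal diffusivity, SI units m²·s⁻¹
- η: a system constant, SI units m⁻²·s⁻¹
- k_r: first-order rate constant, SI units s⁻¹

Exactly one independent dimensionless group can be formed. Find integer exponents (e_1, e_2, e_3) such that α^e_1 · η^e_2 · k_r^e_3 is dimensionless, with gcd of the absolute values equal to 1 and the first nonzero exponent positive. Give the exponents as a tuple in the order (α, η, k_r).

(1, 1, -2)

L: e_1·(2) + e_2·(-2) + e_3·(0) = 0
T: e_1·(-1) + e_2·(-1) + e_3·(-1) = 0
Solving this homogeneous linear system for the smallest-integer solution (first nonzero entry positive) gives (1, 1, -2).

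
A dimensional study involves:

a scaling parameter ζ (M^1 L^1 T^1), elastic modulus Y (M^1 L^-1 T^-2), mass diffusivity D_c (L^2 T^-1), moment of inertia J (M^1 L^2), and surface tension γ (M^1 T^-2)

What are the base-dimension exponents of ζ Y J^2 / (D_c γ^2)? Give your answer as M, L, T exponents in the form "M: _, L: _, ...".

M: 2, L: 2, T: 4

Collect each base-dimension exponent across the product:
  M: (1) + (1) − (0) + 2·(1) − 2·(1) = 2
  L: (1) + (-1) − (2) + 2·(2) − 2·(0) = 2
  T: (1) + (-2) − (-1) + 2·(0) − 2·(-2) = 4
So the dimensions are [M² L² T⁴].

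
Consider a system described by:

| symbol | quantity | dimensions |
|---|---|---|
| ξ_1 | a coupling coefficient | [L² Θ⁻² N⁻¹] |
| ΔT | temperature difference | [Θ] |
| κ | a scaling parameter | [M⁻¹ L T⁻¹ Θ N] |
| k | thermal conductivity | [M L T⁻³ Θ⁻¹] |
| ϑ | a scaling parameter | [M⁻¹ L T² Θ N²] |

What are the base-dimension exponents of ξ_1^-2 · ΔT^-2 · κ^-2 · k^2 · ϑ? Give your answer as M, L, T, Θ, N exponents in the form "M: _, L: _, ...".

Collect each base-dimension exponent across the product:
  M: −2·(0) − 2·(0) − 2·(-1) + 2·(1) + (-1) = 3
  L: −2·(2) − 2·(0) − 2·(1) + 2·(1) + (1) = -3
  T: −2·(0) − 2·(0) − 2·(-1) + 2·(-3) + (2) = -2
  Θ: −2·(-2) − 2·(1) − 2·(1) + 2·(-1) + (1) = -1
  N: −2·(-1) − 2·(0) − 2·(1) + 2·(0) + (2) = 2
So the dimensions are [M³ L⁻³ T⁻² Θ⁻¹ N²].

M: 3, L: -3, T: -2, Θ: -1, N: 2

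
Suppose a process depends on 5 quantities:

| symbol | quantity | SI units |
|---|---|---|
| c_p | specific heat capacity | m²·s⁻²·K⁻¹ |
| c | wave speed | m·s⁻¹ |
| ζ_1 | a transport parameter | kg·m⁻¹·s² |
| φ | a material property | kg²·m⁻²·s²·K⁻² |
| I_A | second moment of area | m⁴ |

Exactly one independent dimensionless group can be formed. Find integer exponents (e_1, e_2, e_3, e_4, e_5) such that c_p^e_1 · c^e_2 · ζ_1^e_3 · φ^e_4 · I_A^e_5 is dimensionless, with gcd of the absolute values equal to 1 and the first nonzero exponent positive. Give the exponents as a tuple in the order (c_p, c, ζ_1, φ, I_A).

M: e_1·(0) + e_2·(0) + e_3·(1) + e_4·(2) + e_5·(0) = 0
L: e_1·(2) + e_2·(1) + e_3·(-1) + e_4·(-2) + e_5·(4) = 0
T: e_1·(-2) + e_2·(-1) + e_3·(2) + e_4·(2) + e_5·(0) = 0
Θ: e_1·(-1) + e_2·(0) + e_3·(0) + e_4·(-2) + e_5·(0) = 0
Solving this homogeneous linear system for the smallest-integer solution (first nonzero entry positive) gives (4, -4, 4, -2, -1).

(4, -4, 4, -2, -1)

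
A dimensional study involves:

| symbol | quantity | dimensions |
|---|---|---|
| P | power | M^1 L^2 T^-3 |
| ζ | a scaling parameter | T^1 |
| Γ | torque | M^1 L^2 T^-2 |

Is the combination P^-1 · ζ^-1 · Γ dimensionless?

Sum the exponent of each base dimension across the product:
  M: −[P]_M − [ζ]_M + [Γ]_M = −(1) − (0) + (1) = 0
  L: −[P]_L − [ζ]_L + [Γ]_L = −(2) − (0) + (2) = 0
  T: −[P]_T − [ζ]_T + [Γ]_T = −(-3) − (1) + (-2) = 0
All base exponents vanish — dimensionless.

yes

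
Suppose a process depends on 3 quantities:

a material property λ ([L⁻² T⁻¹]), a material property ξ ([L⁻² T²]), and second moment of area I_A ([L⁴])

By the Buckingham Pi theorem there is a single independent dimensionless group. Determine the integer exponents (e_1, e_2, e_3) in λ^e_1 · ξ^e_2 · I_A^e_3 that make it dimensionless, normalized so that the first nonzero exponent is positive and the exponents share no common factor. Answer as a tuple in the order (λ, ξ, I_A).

L: e_1·(-2) + e_2·(-2) + e_3·(4) = 0
T: e_1·(-1) + e_2·(2) + e_3·(0) = 0
Solving this homogeneous linear system for the smallest-integer solution (first nonzero entry positive) gives (4, 2, 3).

(4, 2, 3)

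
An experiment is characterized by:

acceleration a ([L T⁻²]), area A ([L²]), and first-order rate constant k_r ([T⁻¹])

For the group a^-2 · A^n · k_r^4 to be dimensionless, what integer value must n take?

1

Balance the L exponent: (2)·n from A, plus −2·(1) + 4·(0) = -2 from the rest, must sum to zero.
2n − 2 = 0, so n = 1.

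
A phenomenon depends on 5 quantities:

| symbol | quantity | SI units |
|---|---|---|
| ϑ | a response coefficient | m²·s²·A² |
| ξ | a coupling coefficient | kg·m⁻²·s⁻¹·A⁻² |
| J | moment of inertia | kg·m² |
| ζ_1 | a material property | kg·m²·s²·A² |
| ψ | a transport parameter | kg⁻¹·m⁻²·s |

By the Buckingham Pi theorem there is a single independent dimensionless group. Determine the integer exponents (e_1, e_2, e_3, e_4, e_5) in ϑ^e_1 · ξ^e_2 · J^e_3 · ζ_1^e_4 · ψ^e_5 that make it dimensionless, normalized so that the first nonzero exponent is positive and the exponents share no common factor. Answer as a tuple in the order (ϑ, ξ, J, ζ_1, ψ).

(2, 1, -1, -1, -1)

M: e_1·(0) + e_2·(1) + e_3·(1) + e_4·(1) + e_5·(-1) = 0
L: e_1·(2) + e_2·(-2) + e_3·(2) + e_4·(2) + e_5·(-2) = 0
T: e_1·(2) + e_2·(-1) + e_3·(0) + e_4·(2) + e_5·(1) = 0
I: e_1·(2) + e_2·(-2) + e_3·(0) + e_4·(2) + e_5·(0) = 0
Solving this homogeneous linear system for the smallest-integer solution (first nonzero entry positive) gives (2, 1, -1, -1, -1).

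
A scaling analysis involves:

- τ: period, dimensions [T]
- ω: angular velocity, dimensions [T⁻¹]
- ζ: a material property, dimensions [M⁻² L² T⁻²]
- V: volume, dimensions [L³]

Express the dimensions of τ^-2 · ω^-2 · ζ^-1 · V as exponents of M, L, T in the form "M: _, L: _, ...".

Collect each base-dimension exponent across the product:
  M: −2·(0) − 2·(0) − (-2) + (0) = 2
  L: −2·(0) − 2·(0) − (2) + (3) = 1
  T: −2·(1) − 2·(-1) − (-2) + (0) = 2
So the dimensions are [M² L T²].

M: 2, L: 1, T: 2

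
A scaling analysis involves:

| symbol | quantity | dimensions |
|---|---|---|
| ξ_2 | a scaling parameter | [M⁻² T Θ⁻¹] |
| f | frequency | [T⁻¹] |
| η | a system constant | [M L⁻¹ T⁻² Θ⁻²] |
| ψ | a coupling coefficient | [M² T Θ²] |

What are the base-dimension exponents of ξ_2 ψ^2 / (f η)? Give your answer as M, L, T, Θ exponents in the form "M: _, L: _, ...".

Collect each base-dimension exponent across the product:
  M: (-2) − (0) − (1) + 2·(2) = 1
  L: (0) − (0) − (-1) + 2·(0) = 1
  T: (1) − (-1) − (-2) + 2·(1) = 6
  Θ: (-1) − (0) − (-2) + 2·(2) = 5
So the dimensions are [M L T⁶ Θ⁵].

M: 1, L: 1, T: 6, Θ: 5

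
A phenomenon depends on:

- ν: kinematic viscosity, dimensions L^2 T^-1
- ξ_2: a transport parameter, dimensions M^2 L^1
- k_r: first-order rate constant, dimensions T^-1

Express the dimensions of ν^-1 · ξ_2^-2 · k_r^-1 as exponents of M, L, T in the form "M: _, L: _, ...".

Collect each base-dimension exponent across the product:
  M: −(0) − 2·(2) − (0) = -4
  L: −(2) − 2·(1) − (0) = -4
  T: −(-1) − 2·(0) − (-1) = 2
So the dimensions are [M⁻⁴ L⁻⁴ T²].

M: -4, L: -4, T: 2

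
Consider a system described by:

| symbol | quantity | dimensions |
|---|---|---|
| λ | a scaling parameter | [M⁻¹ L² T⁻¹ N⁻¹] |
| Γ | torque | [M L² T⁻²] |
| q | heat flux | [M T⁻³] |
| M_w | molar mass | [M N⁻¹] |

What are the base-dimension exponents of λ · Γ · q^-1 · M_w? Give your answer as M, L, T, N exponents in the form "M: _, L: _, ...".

M: 0, L: 4, T: 0, N: -2

Collect each base-dimension exponent across the product:
  M: (-1) + (1) − (1) + (1) = 0
  L: (2) + (2) − (0) + (0) = 4
  T: (-1) + (-2) − (-3) + (0) = 0
  N: (-1) + (0) − (0) + (-1) = -2
So the dimensions are [L⁴ N⁻²].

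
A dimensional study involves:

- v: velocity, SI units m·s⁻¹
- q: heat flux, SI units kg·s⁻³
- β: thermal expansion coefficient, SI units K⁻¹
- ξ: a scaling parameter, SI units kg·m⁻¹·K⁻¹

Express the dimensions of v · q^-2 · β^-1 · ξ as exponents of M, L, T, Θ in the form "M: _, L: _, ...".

Collect each base-dimension exponent across the product:
  M: (0) − 2·(1) − (0) + (1) = -1
  L: (1) − 2·(0) − (0) + (-1) = 0
  T: (-1) − 2·(-3) − (0) + (0) = 5
  Θ: (0) − 2·(0) − (-1) + (-1) = 0
So the dimensions are [M⁻¹ T⁵].

M: -1, L: 0, T: 5, Θ: 0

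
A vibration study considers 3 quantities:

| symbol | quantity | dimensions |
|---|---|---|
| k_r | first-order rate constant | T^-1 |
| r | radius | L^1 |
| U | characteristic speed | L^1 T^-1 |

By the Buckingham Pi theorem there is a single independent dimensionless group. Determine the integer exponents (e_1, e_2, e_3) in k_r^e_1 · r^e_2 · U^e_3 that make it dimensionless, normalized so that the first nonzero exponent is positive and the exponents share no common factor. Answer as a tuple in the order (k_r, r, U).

(1, 1, -1)

L: e_1·(0) + e_2·(1) + e_3·(1) = 0
T: e_1·(-1) + e_2·(0) + e_3·(-1) = 0
Solving this homogeneous linear system for the smallest-integer solution (first nonzero entry positive) gives (1, 1, -1).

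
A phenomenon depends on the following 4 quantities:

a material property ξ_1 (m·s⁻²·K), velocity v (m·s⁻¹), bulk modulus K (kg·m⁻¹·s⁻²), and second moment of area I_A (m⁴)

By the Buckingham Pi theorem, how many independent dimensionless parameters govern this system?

0

There are 4 variables and 4 base dimensions (M, L, T, Θ).
The dimension matrix has rank 4.
Independent dimensionless groups: 4 − 4 = 0.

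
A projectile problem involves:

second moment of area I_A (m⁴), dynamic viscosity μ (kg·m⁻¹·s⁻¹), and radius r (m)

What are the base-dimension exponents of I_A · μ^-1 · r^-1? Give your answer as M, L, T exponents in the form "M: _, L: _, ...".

Collect each base-dimension exponent across the product:
  M: (0) − (1) − (0) = -1
  L: (4) − (-1) − (1) = 4
  T: (0) − (-1) − (0) = 1
So the dimensions are [M⁻¹ L⁴ T].

M: -1, L: 4, T: 1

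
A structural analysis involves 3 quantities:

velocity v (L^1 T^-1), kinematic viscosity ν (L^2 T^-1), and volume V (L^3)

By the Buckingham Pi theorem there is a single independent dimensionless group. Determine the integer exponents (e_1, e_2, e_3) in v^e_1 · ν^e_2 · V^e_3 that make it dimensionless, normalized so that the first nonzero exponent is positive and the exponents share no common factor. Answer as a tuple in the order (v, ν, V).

(3, -3, 1)

L: e_1·(1) + e_2·(2) + e_3·(3) = 0
T: e_1·(-1) + e_2·(-1) + e_3·(0) = 0
Solving this homogeneous linear system for the smallest-integer solution (first nonzero entry positive) gives (3, -3, 1).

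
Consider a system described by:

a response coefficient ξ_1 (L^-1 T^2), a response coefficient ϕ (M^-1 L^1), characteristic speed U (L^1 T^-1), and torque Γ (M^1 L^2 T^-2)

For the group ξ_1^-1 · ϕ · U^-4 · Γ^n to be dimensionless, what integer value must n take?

1

Balance the M exponent: (1)·n from Γ, plus −(0) + (-1) − 4·(0) = -1 from the rest, must sum to zero.
n − 1 = 0, so n = 1.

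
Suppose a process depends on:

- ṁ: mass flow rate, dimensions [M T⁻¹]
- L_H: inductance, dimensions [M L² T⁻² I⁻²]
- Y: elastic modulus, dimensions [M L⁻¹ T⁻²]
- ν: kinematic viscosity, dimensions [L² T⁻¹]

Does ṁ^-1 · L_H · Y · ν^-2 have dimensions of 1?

Sum the exponent of each base dimension across the product:
  M: −[ṁ]_M + [L_H]_M + [Y]_M − 2·[ν]_M = −(1) + (1) + (1) − 2·(0) = 1
  L: −[ṁ]_L + [L_H]_L + [Y]_L − 2·[ν]_L = −(0) + (2) + (-1) − 2·(2) = -3
  T: −[ṁ]_T + [L_H]_T + [Y]_T − 2·[ν]_T = −(-1) + (-2) + (-2) − 2·(-1) = -1
  I: −[ṁ]_I + [L_H]_I + [Y]_I − 2·[ν]_I = −(0) + (-2) + (0) − 2·(0) = -2
Net dimensions [M L⁻³ T⁻¹ I⁻²] ≠ [1] — not dimensionless.

no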